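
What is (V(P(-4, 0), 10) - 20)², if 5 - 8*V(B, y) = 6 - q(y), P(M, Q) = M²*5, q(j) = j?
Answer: 22801/64 ≈ 356.27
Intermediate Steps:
P(M, Q) = 5*M²
V(B, y) = -⅛ + y/8 (V(B, y) = 5/8 - (6 - y)/8 = 5/8 + (-¾ + y/8) = -⅛ + y/8)
(V(P(-4, 0), 10) - 20)² = ((-⅛ + (⅛)*10) - 20)² = ((-⅛ + 5/4) - 20)² = (9/8 - 20)² = (-151/8)² = 22801/64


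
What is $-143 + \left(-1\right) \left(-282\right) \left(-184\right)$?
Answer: $-52031$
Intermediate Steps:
$-143 + \left(-1\right) \left(-282\right) \left(-184\right) = -143 + 282 \left(-184\right) = -143 - 51888 = -52031$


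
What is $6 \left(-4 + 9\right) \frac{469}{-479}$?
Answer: $- \frac{14070}{479} \approx -29.374$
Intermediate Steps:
$6 \left(-4 + 9\right) \frac{469}{-479} = 6 \cdot 5 \cdot 469 \left(- \frac{1}{479}\right) = 30 \left(- \frac{469}{479}\right) = - \frac{14070}{479}$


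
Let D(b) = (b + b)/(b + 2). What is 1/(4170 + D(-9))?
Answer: 7/29208 ≈ 0.00023966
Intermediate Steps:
D(b) = 2*b/(2 + b) (D(b) = (2*b)/(2 + b) = 2*b/(2 + b))
1/(4170 + D(-9)) = 1/(4170 + 2*(-9)/(2 - 9)) = 1/(4170 + 2*(-9)/(-7)) = 1/(4170 + 2*(-9)*(-⅐)) = 1/(4170 + 18/7) = 1/(29208/7) = 7/29208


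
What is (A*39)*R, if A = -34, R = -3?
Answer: 3978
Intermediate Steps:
(A*39)*R = -34*39*(-3) = -1326*(-3) = 3978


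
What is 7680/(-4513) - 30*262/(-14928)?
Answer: -6597905/5614172 ≈ -1.1752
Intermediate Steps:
7680/(-4513) - 30*262/(-14928) = 7680*(-1/4513) - 7860*(-1/14928) = -7680/4513 + 655/1244 = -6597905/5614172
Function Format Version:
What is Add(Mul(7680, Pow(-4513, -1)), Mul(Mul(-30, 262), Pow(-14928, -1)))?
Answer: Rational(-6597905, 5614172) ≈ -1.1752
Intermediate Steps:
Add(Mul(7680, Pow(-4513, -1)), Mul(Mul(-30, 262), Pow(-14928, -1))) = Add(Mul(7680, Rational(-1, 4513)), Mul(-7860, Rational(-1, 14928))) = Add(Rational(-7680, 4513), Rational(655, 1244)) = Rational(-6597905, 5614172)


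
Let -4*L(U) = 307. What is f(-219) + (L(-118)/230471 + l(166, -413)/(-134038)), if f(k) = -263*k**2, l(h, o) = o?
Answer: -779324265650794215/61783743796 ≈ -1.2614e+7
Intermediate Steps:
L(U) = -307/4 (L(U) = -1/4*307 = -307/4)
f(-219) + (L(-118)/230471 + l(166, -413)/(-134038)) = -263*(-219)**2 + (-307/4/230471 - 413/(-134038)) = -263*47961 + (-307/4*1/230471 - 413*(-1/134038)) = -12613743 + (-307/921884 + 413/134038) = -12613743 + 169794213/61783743796 = -779324265650794215/61783743796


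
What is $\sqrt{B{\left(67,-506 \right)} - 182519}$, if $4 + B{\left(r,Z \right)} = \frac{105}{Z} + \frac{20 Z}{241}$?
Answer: $\frac{i \sqrt{2714895478353718}}{121946} \approx 427.28 i$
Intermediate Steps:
$B{\left(r,Z \right)} = -4 + \frac{105}{Z} + \frac{20 Z}{241}$ ($B{\left(r,Z \right)} = -4 + \left(\frac{105}{Z} + \frac{20 Z}{241}\right) = -4 + \frac{105}{Z} + \frac{20 Z}{241}$)
$\sqrt{B{\left(67,-506 \right)} - 182519} = \sqrt{\left(-4 + \frac{105}{-506} + \frac{20}{241} \left(-506\right)\right) - 182519} = \sqrt{\left(-4 + 105 \left(- \frac{1}{506}\right) - \frac{10120}{241}\right) - 182519} = \sqrt{\left(-4 - \frac{105}{506} - \frac{10120}{241}\right) - 182519} = \sqrt{- \frac{5633809}{121946} - 182519} = \sqrt{- \frac{22263095783}{121946}} = \frac{i \sqrt{2714895478353718}}{121946}$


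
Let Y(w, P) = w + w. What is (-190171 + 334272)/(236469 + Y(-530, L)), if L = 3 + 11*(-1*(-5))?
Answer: 144101/235409 ≈ 0.61213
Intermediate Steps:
L = 58 (L = 3 + 11*5 = 3 + 55 = 58)
Y(w, P) = 2*w
(-190171 + 334272)/(236469 + Y(-530, L)) = (-190171 + 334272)/(236469 + 2*(-530)) = 144101/(236469 - 1060) = 144101/235409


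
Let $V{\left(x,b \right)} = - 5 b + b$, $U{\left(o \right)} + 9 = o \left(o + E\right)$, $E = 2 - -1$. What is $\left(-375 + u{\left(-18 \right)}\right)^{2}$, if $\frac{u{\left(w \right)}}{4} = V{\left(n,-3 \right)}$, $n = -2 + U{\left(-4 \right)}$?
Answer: $106929$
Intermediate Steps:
$E = 3$ ($E = 2 + 1 = 3$)
$U{\left(o \right)} = -9 + o \left(3 + o\right)$ ($U{\left(o \right)} = -9 + o \left(o + 3\right) = -9 + o \left(3 + o\right)$)
$n = -7$ ($n = -2 + \left(-9 + \left(-4\right)^{2} + 3 \left(-4\right)\right) = -2 - 5 = -7$)
$V{\left(x,b \right)} = - 4 b$
$u{\left(w \right)} = 48$ ($u{\left(w \right)} = 4 \left(\left(-4\right) \left(-3\right)\right) = 4 \cdot 12 = 48$)
$\left(-375 + u{\left(-18 \right)}\right)^{2} = \left(-375 + 48\right)^{2} = \left(-327\right)^{2} = 106929$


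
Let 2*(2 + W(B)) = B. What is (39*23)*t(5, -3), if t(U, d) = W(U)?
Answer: 897/2 ≈ 448.50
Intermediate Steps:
W(B) = -2 + B/2
t(U, d) = -2 + U/2
(39*23)*t(5, -3) = (39*23)*(-2 + (½)*5) = 897*(-2 + 5/2) = 897*(½) = 897/2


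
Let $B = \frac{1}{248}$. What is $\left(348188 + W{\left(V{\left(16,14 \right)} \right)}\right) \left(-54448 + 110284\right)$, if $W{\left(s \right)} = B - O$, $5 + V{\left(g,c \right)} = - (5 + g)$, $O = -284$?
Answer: $\frac{1206351534663}{62} \approx 1.9457 \cdot 10^{10}$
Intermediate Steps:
$B = \frac{1}{248} \approx 0.0040323$
$V{\left(g,c \right)} = -10 - g$ ($V{\left(g,c \right)} = -5 - \left(5 + g\right) = -10 - g$)
$W{\left(s \right)} = \frac{70433}{248}$ ($W{\left(s \right)} = \frac{1}{248} - -284 = \frac{1}{248} + 284 = \frac{70433}{248}$)
$\left(348188 + W{\left(V{\left(16,14 \right)} \right)}\right) \left(-54448 + 110284\right) = \left(348188 + \frac{70433}{248}\right) \left(-54448 + 110284\right) = \frac{86421057}{248} \cdot 55836 = \frac{1206351534663}{62}$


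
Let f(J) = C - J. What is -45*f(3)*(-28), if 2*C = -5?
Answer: -6930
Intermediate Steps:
C = -5/2 (C = (½)*(-5) = -5/2 ≈ -2.5000)
f(J) = -5/2 - J
-45*f(3)*(-28) = -45*(-5/2 - 1*3)*(-28) = -45*(-5/2 - 3)*(-28) = -45*(-11/2)*(-28) = (495/2)*(-28) = -6930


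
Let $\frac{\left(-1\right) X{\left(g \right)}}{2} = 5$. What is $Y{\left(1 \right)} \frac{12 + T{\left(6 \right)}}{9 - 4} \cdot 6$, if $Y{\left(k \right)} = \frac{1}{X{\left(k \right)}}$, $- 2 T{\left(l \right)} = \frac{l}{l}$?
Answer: $- \frac{69}{50} \approx -1.38$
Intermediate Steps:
$T{\left(l \right)} = - \frac{1}{2}$ ($T{\left(l \right)} = - \frac{l \frac{1}{l}}{2} = \left(- \frac{1}{2}\right) 1 = - \frac{1}{2}$)
$X{\left(g \right)} = -10$ ($X{\left(g \right)} = \left(-2\right) 5 = -10$)
$Y{\left(k \right)} = - \frac{1}{10}$ ($Y{\left(k \right)} = \frac{1}{-10} = - \frac{1}{10}$)
$Y{\left(1 \right)} \frac{12 + T{\left(6 \right)}}{9 - 4} \cdot 6 = - \frac{\left(12 - \frac{1}{2}\right) \frac{1}{9 - 4}}{10} \cdot 6 = - \frac{\frac{23}{2} \cdot \frac{1}{5}}{10} \cdot 6 = \left(- \frac{1}{10}\right) \frac{23}{10} \cdot 6 = \left(- \frac{23}{100}\right) 6 = - \frac{69}{50}$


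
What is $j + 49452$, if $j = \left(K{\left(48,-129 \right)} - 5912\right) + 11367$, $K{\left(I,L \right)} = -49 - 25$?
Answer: $54833$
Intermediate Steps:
$K{\left(I,L \right)} = -74$ ($K{\left(I,L \right)} = -49 - 25 = -74$)
$j = 5381$ ($j = \left(-74 - 5912\right) + 11367 = -5986 + 11367 = 5381$)
$j + 49452 = 5381 + 49452 = 54833$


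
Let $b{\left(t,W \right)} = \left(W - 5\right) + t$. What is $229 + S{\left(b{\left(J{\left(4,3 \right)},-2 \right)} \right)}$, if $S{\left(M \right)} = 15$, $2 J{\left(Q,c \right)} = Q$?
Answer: $244$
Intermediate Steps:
$J{\left(Q,c \right)} = \frac{Q}{2}$
$b{\left(t,W \right)} = -5 + W + t$ ($b{\left(t,W \right)} = \left(-5 + W\right) + t = -5 + W + t$)
$229 + S{\left(b{\left(J{\left(4,3 \right)},-2 \right)} \right)} = 229 + 15 = 244$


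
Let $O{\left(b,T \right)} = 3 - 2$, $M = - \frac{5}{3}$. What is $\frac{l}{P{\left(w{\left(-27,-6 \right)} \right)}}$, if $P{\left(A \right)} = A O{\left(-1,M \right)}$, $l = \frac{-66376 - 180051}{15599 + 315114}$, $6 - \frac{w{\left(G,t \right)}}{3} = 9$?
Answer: $\frac{246427}{2976417} \approx 0.082793$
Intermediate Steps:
$w{\left(G,t \right)} = -9$ ($w{\left(G,t \right)} = 18 - 27 = -9$)
$M = - \frac{5}{3}$ ($M = \left(-5\right) \frac{1}{3} = - \frac{5}{3} \approx -1.6667$)
$l = - \frac{246427}{330713} \approx -0.74514$
$O{\left(b,T \right)} = 1$ ($O{\left(b,T \right)} = 3 - 2 = 1$)
$P{\left(A \right)} = A$ ($P{\left(A \right)} = A 1 = A$)
$\frac{l}{P{\left(w{\left(-27,-6 \right)} \right)}} = - \frac{246427}{330713 \left(-9\right)} = \left(- \frac{246427}{330713}\right) \left(- \frac{1}{9}\right) = \frac{246427}{2976417}$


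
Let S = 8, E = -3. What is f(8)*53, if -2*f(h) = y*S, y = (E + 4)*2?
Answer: -424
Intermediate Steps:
y = 2 (y = (-3 + 4)*2 = 1*2 = 2)
f(h) = -8
f(8)*53 = -8*53 = -424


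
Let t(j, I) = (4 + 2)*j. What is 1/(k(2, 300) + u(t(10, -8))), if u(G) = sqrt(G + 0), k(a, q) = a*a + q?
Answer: 76/23089 - sqrt(15)/46178 ≈ 0.0032077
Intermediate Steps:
t(j, I) = 6*j
k(a, q) = q + a**2 (k(a, q) = a**2 + q = q + a**2)
u(G) = sqrt(G)
1/(k(2, 300) + u(t(10, -8))) = 1/((300 + 2**2) + sqrt(6*10)) = 1/((300 + 4) + sqrt(60)) = 1/(304 + 2*sqrt(15))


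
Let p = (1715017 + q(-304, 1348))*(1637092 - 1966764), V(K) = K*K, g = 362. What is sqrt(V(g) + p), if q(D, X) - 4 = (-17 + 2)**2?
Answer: 2*I*sqrt(141367112067) ≈ 7.5198e+5*I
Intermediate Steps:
q(D, X) = 229 (q(D, X) = 4 + (-17 + 2)**2 = 4 + (-15)**2 = 4 + 225 = 229)
V(K) = K**2
p = -565468579312 (p = (1715017 + 229)*(1637092 - 1966764) = 1715246*(-329672) = -565468579312)
sqrt(V(g) + p) = sqrt(362**2 - 565468579312) = sqrt(131044 - 565468579312) = sqrt(-565468448268) = 2*I*sqrt(141367112067)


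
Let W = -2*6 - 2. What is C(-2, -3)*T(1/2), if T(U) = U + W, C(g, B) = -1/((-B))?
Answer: 9/2 ≈ 4.5000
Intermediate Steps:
W = -14 (W = -12 - 2 = -14)
C(g, B) = 1/B (C(g, B) = -(-1)/B = 1/B)
T(U) = -14 + U (T(U) = U - 14 = -14 + U)
C(-2, -3)*T(1/2) = (-14 + 1/2)/(-3) = -(-14 + 1/2)/3 = -1/3*(-27/2) = 9/2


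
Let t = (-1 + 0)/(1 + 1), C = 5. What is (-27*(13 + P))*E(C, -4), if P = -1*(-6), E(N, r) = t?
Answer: 513/2 ≈ 256.50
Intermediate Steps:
t = -1/2 ≈ -0.50000
E(N, r) = -1/2
P = 6
(-27*(13 + P))*E(C, -4) = -27*(13 + 6)*(-1/2) = -27*19*(-1/2) = -513*(-1/2) = 513/2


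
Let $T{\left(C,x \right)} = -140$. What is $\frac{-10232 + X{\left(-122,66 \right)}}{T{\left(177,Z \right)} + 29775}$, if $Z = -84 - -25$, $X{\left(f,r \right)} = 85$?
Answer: $- \frac{10147}{29635} \approx -0.3424$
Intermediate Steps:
$Z = -59$ ($Z = -84 + 25 = -59$)
$\frac{-10232 + X{\left(-122,66 \right)}}{T{\left(177,Z \right)} + 29775} = \frac{-10232 + 85}{-140 + 29775} = - \frac{10147}{29635}$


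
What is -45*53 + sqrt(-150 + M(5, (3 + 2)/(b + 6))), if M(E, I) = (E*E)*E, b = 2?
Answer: -2385 + 5*I ≈ -2385.0 + 5.0*I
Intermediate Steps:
M(E, I) = E**3 (M(E, I) = E**2*E = E**3)
-45*53 + sqrt(-150 + M(5, (3 + 2)/(b + 6))) = -45*53 + sqrt(-150 + 5**3) = -2385 + sqrt(-150 + 125) = -2385 + sqrt(-25) = -2385 + 5*I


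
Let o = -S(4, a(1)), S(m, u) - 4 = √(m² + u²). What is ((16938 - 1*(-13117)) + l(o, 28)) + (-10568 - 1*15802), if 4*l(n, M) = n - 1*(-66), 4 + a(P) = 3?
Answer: 7401/2 - √17/4 ≈ 3699.5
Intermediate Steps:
a(P) = -1 (a(P) = -4 + 3 = -1)
S(m, u) = 4 + √(m² + u²)
o = -4 - √17 (o = -(4 + √(4² + (-1)²)) = -(4 + √(16 + 1)) = -(4 + √17) = -4 - √17 ≈ -8.1231)
l(n, M) = 33/2 + n/4 (l(n, M) = (n - 1*(-66))/4 = (n + 66)/4 = (66 + n)/4 = 33/2 + n/4)
((16938 - 1*(-13117)) + l(o, 28)) + (-10568 - 1*15802) = ((16938 - 1*(-13117)) + (33/2 + (-4 - √17)/4)) + (-10568 - 1*15802) = ((16938 + 13117) + (33/2 + (-1 - √17/4))) + (-10568 - 15802) = (30055 + (31/2 - √17/4)) - 26370 = (60141/2 - √17/4) - 26370 = 7401/2 - √17/4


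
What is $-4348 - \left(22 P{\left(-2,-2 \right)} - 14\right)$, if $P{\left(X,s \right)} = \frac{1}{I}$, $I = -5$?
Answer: $- \frac{21648}{5} \approx -4329.6$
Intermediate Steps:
$P{\left(X,s \right)} = - \frac{1}{5}$ ($P{\left(X,s \right)} = \frac{1}{-5} = - \frac{1}{5}$)
$-4348 - \left(22 P{\left(-2,-2 \right)} - 14\right) = -4348 - \left(22 \left(- \frac{1}{5}\right) - 14\right) = -4348 - \left(- \frac{22}{5} - 14\right) = -4348 - - \frac{92}{5} = -4348 + \frac{92}{5} = - \frac{21648}{5}$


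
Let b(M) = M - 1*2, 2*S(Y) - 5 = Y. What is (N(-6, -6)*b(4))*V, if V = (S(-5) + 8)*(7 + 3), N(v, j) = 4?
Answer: 640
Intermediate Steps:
S(Y) = 5/2 + Y/2
b(M) = -2 + M (b(M) = M - 2 = -2 + M)
V = 80 (V = ((5/2 + (1/2)*(-5)) + 8)*(7 + 3) = ((5/2 - 5/2) + 8)*10 = (0 + 8)*10 = 8*10 = 80)
(N(-6, -6)*b(4))*V = (4*(-2 + 4))*80 = (4*2)*80 = 8*80 = 640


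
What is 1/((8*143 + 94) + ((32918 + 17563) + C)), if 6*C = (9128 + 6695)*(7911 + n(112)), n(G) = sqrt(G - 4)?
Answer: 83657378/1749636219050773 - 63292*sqrt(3)/1749636219050773 ≈ 4.7751e-8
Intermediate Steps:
n(G) = sqrt(-4 + G)
C = 41725251/2 + 15823*sqrt(3) (C = ((9128 + 6695)*(7911 + sqrt(-4 + 112)))/6 = (15823*(7911 + sqrt(108)))/6 = (15823*(7911 + 6*sqrt(3)))/6 = (125175753 + 94938*sqrt(3))/6 = 41725251/2 + 15823*sqrt(3) ≈ 2.0890e+7)
1/((8*143 + 94) + ((32918 + 17563) + C)) = 1/((8*143 + 94) + ((32918 + 17563) + (41725251/2 + 15823*sqrt(3)))) = 1/((1144 + 94) + (50481 + (41725251/2 + 15823*sqrt(3)))) = 1/(1238 + (41826213/2 + 15823*sqrt(3))) = 1/(41828689/2 + 15823*sqrt(3))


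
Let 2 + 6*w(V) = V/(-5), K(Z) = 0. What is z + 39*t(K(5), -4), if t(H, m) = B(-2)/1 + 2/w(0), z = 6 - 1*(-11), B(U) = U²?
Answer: -61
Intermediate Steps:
w(V) = -⅓ - V/30 (w(V) = -⅓ + (V/(-5))/6 = -⅓ + (V*(-⅕))/6 = -⅓ + (-V/5)/6 = -⅓ - V/30)
z = 17 (z = 6 + 11 = 17)
t(H, m) = -2 (t(H, m) = (-2)²/1 + 2/(-⅓ - 1/30*0) = 4*1 + 2/(-⅓ + 0) = 4 + 2/(-⅓) = 4 + 2*(-3) = 4 - 6 = -2)
z + 39*t(K(5), -4) = 17 + 39*(-2) = 17 - 78 = -61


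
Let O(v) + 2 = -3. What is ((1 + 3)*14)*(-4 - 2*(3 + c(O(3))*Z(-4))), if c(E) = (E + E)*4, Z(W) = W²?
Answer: 71120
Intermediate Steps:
O(v) = -5 (O(v) = -2 - 3 = -5)
c(E) = 8*E (c(E) = (2*E)*4 = 8*E)
((1 + 3)*14)*(-4 - 2*(3 + c(O(3))*Z(-4))) = ((1 + 3)*14)*(-4 - 2*(3 + (8*(-5))*(-4)²)) = (4*14)*(-4 - 2*(3 - 40*16)) = 56*(-4 - 2*(3 - 640)) = 56*(-4 - 2*(-637)) = 56*(-4 + 1274) = 56*1270 = 71120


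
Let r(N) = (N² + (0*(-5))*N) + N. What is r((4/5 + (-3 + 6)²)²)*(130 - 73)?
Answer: 332015082/625 ≈ 5.3122e+5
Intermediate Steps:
r(N) = N + N² (r(N) = (N² + 0*N) + N = (N² + 0) + N = N² + N = N + N²)
r((4/5 + (-3 + 6)²)²)*(130 - 73) = ((4/5 + (-3 + 6)²)²*(1 + (4/5 + (-3 + 6)²)²))*(130 - 73) = ((4*(⅕) + 3²)²*(1 + (4*(⅕) + 3²)²))*57 = ((⅘ + 9)²*(1 + (⅘ + 9)²))*57 = ((49/5)²*(1 + (49/5)²))*57 = (2401*(1 + 2401/25)/25)*57 = ((2401/25)*(2426/25))*57 = (5824826/625)*57 = 332015082/625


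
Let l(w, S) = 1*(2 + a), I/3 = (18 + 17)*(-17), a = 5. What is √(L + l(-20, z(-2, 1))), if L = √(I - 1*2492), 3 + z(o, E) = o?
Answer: √(7 + I*√4277) ≈ 6.0321 + 5.4209*I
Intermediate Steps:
I = -1785 (I = 3*((18 + 17)*(-17)) = 3*(35*(-17)) = 3*(-595) = -1785)
z(o, E) = -3 + o
l(w, S) = 7 (l(w, S) = 1*(2 + 5) = 1*7 = 7)
L = I*√4277 (L = √(-1785 - 1*2492) = √(-1785 - 2492) = √(-4277) = I*√4277 ≈ 65.399*I)
√(L + l(-20, z(-2, 1))) = √(I*√4277 + 7) = √(7 + I*√4277)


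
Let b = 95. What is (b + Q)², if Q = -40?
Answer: 3025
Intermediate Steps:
(b + Q)² = (95 - 40)² = 55² = 3025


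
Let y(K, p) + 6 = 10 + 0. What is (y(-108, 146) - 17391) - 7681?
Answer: -25068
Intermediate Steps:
y(K, p) = 4 (y(K, p) = -6 + (10 + 0) = -6 + 10 = 4)
(y(-108, 146) - 17391) - 7681 = (4 - 17391) - 7681 = -17387 - 7681 = -25068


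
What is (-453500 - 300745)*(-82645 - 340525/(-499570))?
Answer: 6228045660934125/99914 ≈ 6.2334e+10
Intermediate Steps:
(-453500 - 300745)*(-82645 - 340525/(-499570)) = -754245*(-82645 - 340525*(-1/499570)) = -754245*(-82645 + 68105/99914) = -754245*(-8257324425/99914) = 6228045660934125/99914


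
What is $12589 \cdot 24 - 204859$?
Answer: $97277$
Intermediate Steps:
$12589 \cdot 24 - 204859 = 302136 - 204859 = 97277$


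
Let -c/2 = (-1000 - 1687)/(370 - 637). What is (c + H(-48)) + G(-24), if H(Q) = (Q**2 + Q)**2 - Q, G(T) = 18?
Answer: 1358918360/267 ≈ 5.0896e+6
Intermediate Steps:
H(Q) = (Q + Q**2)**2 - Q
c = -5374/267 (c = -2*(-1000 - 1687)/(370 - 637) = -(-5374)/(-267) = -(-5374)*(-1)/267 = -2*2687/267 = -5374/267 ≈ -20.127)
(c + H(-48)) + G(-24) = (-5374/267 - 48*(-1 - 48*(1 - 48)**2)) + 18 = (-5374/267 - 48*(-1 - 48*(-47)**2)) + 18 = (-5374/267 - 48*(-1 - 48*2209)) + 18 = (-5374/267 - 48*(-1 - 106032)) + 18 = (-5374/267 - 48*(-106033)) + 18 = (-5374/267 + 5089584) + 18 = 1358913554/267 + 18 = 1358918360/267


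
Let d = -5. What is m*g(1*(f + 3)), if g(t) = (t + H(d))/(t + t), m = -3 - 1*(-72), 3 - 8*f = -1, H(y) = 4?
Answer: 1035/14 ≈ 73.929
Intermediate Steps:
f = 1/2 (f = 3/8 - 1/8*(-1) = 3/8 + 1/8 = 1/2 ≈ 0.50000)
m = 69 (m = -3 + 72 = 69)
g(t) = (4 + t)/(2*t) (g(t) = (t + 4)/(t + t) = (4 + t)/((2*t)) = (4 + t)*(1/(2*t)) = (4 + t)/(2*t))
m*g(1*(f + 3)) = 69*((4 + 1*(1/2 + 3))/(2*((1*(1/2 + 3))))) = 69*((4 + 1*(7/2))/(2*((1*(7/2))))) = 69*((4 + 7/2)/(2*(7/2))) = 69*((1/2)*(2/7)*(15/2)) = 69*(15/14) = 1035/14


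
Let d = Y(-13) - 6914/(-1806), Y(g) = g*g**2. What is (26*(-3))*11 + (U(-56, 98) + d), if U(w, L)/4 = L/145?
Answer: -399151184/130935 ≈ -3048.5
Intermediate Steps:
Y(g) = g**3
U(w, L) = 4*L/145 (U(w, L) = 4*(L/145) = 4*L/145)
d = -1980434/903 (d = (-13)**3 - 6914/(-1806) = -2197 - 6914*(-1)/1806 = -2197 - 1*(-3457/903) = -2197 + 3457/903 = -1980434/903 ≈ -2193.2)
(26*(-3))*11 + (U(-56, 98) + d) = (26*(-3))*11 + ((4/145)*98 - 1980434/903) = -78*11 + (392/145 - 1980434/903) = -858 - 286808954/130935 = -399151184/130935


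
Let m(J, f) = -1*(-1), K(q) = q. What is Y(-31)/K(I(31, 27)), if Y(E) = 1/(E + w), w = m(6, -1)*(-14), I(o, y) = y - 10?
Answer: -1/765 ≈ -0.0013072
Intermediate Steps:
I(o, y) = -10 + y
m(J, f) = 1
w = -14 (w = 1*(-14) = -14)
Y(E) = 1/(-14 + E) (Y(E) = 1/(E - 14) = 1/(-14 + E))
Y(-31)/K(I(31, 27)) = 1/((-14 - 31)*(-10 + 27)) = 1/(-45*17) = -1/45*1/17 = -1/765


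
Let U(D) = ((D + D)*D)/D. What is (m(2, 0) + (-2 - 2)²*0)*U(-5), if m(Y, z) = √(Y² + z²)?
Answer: -20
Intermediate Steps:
U(D) = 2*D (U(D) = ((2*D)*D)/D = (2*D²)/D = 2*D)
(m(2, 0) + (-2 - 2)²*0)*U(-5) = (√(2² + 0²) + (-2 - 2)²*0)*(2*(-5)) = (√(4 + 0) + (-4)²*0)*(-10) = (√4 + 16*0)*(-10) = (2 + 0)*(-10) = 2*(-10) = -20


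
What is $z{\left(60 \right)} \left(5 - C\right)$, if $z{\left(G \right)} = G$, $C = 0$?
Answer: $300$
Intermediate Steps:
$z{\left(60 \right)} \left(5 - C\right) = 60 \left(5 - 0\right) = 60 \left(5 + 0\right) = 60 \cdot 5 = 300$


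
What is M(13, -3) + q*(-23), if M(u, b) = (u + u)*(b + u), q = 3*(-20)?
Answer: 1640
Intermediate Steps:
q = -60
M(u, b) = 2*u*(b + u) (M(u, b) = (2*u)*(b + u) = 2*u*(b + u))
M(13, -3) + q*(-23) = 2*13*(-3 + 13) - 60*(-23) = 2*13*10 + 1380 = 260 + 1380 = 1640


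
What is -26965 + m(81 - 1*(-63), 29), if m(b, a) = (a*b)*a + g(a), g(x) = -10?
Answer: 94129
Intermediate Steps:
m(b, a) = -10 + b*a**2 (m(b, a) = (a*b)*a - 10 = b*a**2 - 10 = -10 + b*a**2)
-26965 + m(81 - 1*(-63), 29) = -26965 + (-10 + (81 - 1*(-63))*29**2) = -26965 + (-10 + (81 + 63)*841) = -26965 + (-10 + 144*841) = -26965 + (-10 + 121104) = -26965 + 121094 = 94129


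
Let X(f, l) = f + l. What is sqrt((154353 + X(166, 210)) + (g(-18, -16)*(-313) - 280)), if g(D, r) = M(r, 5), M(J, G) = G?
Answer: 2*sqrt(38221) ≈ 391.00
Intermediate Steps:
g(D, r) = 5
sqrt((154353 + X(166, 210)) + (g(-18, -16)*(-313) - 280)) = sqrt((154353 + (166 + 210)) + (5*(-313) - 280)) = sqrt((154353 + 376) + (-1565 - 280)) = sqrt(154729 - 1845) = sqrt(152884) = 2*sqrt(38221)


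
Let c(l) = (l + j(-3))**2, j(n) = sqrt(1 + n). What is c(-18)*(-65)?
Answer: -20930 + 2340*I*sqrt(2) ≈ -20930.0 + 3309.3*I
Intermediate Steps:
c(l) = (l + I*sqrt(2))**2 (c(l) = (l + sqrt(1 - 3))**2 = (l + sqrt(-2))**2 = (l + I*sqrt(2))**2)
c(-18)*(-65) = (-18 + I*sqrt(2))**2*(-65) = -65*(-18 + I*sqrt(2))**2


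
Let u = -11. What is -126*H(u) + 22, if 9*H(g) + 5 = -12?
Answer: 260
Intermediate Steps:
H(g) = -17/9 (H(g) = -5/9 + (1/9)*(-12) = -5/9 - 4/3 = -17/9)
-126*H(u) + 22 = -126*(-17/9) + 22 = 238 + 22 = 260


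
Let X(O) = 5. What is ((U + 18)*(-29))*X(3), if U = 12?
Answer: -4350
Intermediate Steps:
((U + 18)*(-29))*X(3) = ((12 + 18)*(-29))*5 = (30*(-29))*5 = -870*5 = -4350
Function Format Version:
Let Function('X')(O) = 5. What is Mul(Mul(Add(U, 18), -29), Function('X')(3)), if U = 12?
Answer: -4350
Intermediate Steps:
Mul(Mul(Add(U, 18), -29), Function('X')(3)) = Mul(Mul(Add(12, 18), -29), 5) = Mul(Mul(30, -29), 5) = Mul(-870, 5) = -4350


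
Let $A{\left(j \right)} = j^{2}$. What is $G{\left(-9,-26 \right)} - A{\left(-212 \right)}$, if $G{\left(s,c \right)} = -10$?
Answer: $-44954$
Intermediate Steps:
$G{\left(-9,-26 \right)} - A{\left(-212 \right)} = -10 - \left(-212\right)^{2} = -10 - 44944 = -44954$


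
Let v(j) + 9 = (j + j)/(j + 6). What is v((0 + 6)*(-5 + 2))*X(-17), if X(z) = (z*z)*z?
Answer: 29478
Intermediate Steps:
v(j) = -9 + 2*j/(6 + j) (v(j) = -9 + (j + j)/(j + 6) = -9 + (2*j)/(6 + j) = -9 + 2*j/(6 + j))
X(z) = z³ (X(z) = z²*z = z³)
v((0 + 6)*(-5 + 2))*X(-17) = ((-54 - 7*(0 + 6)*(-5 + 2))/(6 + (0 + 6)*(-5 + 2)))*(-17)³ = ((-54 - 42*(-3))/(6 + 6*(-3)))*(-4913) = ((-54 - 7*(-18))/(6 - 18))*(-4913) = ((-54 + 126)/(-12))*(-4913) = -1/12*72*(-4913) = -6*(-4913) = 29478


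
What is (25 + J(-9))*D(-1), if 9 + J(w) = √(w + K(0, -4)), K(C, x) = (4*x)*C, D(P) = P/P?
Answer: 16 + 3*I ≈ 16.0 + 3.0*I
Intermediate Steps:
D(P) = 1
K(C, x) = 4*C*x
J(w) = -9 + √w (J(w) = -9 + √(w + 4*0*(-4)) = -9 + √(w + 0) = -9 + √w)
(25 + J(-9))*D(-1) = (25 + (-9 + √(-9)))*1 = (25 + (-9 + 3*I))*1 = (16 + 3*I)*1 = 16 + 3*I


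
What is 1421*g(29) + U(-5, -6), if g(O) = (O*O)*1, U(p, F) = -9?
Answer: 1195052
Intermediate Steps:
g(O) = O**2 (g(O) = O**2*1 = O**2)
1421*g(29) + U(-5, -6) = 1421*29**2 - 9 = 1421*841 - 9 = 1195061 - 9 = 1195052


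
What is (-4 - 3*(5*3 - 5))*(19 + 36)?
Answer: -1870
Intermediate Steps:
(-4 - 3*(5*3 - 5))*(19 + 36) = (-4 - 3*(15 - 5))*55 = (-4 - 3*10)*55 = (-4 - 30)*55 = -34*55 = -1870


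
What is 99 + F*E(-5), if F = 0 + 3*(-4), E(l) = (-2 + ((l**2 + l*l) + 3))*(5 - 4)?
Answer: -513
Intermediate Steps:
E(l) = 1 + 2*l**2 (E(l) = (-2 + ((l**2 + l**2) + 3))*1 = (-2 + (2*l**2 + 3))*1 = (-2 + (3 + 2*l**2))*1 = (1 + 2*l**2)*1 = 1 + 2*l**2)
F = -12 (F = 0 - 12 = -12)
99 + F*E(-5) = 99 - 12*(1 + 2*(-5)**2) = 99 - 12*(1 + 2*25) = 99 - 12*(1 + 50) = 99 - 12*51 = 99 - 612 = -513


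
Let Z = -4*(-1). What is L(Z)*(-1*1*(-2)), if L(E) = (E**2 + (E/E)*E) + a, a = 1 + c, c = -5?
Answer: 32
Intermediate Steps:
a = -4 (a = 1 - 5 = -4)
Z = 4
L(E) = -4 + E + E**2 (L(E) = (E**2 + (E/E)*E) - 4 = (E**2 + 1*E) - 4 = (E**2 + E) - 4 = (E + E**2) - 4 = -4 + E + E**2)
L(Z)*(-1*1*(-2)) = (-4 + 4 + 4**2)*(-1*1*(-2)) = (-4 + 4 + 16)*(-1*(-2)) = 16*2 = 32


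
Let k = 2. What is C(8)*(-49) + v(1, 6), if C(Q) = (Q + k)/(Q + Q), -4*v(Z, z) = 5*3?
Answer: -275/8 ≈ -34.375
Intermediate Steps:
v(Z, z) = -15/4 (v(Z, z) = -5*3/4 = -¼*15 = -15/4)
C(Q) = (2 + Q)/(2*Q) (C(Q) = (Q + 2)/(Q + Q) = (2 + Q)/((2*Q)) = (2 + Q)*(1/(2*Q)) = (2 + Q)/(2*Q))
C(8)*(-49) + v(1, 6) = ((½)*(2 + 8)/8)*(-49) - 15/4 = ((½)*(⅛)*10)*(-49) - 15/4 = (5/8)*(-49) - 15/4 = -245/8 - 15/4 = -275/8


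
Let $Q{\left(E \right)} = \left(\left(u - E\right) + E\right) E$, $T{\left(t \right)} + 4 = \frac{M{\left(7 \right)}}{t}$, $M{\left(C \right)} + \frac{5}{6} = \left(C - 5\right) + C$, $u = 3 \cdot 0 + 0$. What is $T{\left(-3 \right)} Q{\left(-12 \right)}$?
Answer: $0$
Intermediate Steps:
$u = 0$ ($u = 0 + 0 = 0$)
$M{\left(C \right)} = - \frac{35}{6} + 2 C$ ($M{\left(C \right)} = - \frac{5}{6} + \left(\left(C - 5\right) + C\right) = - \frac{5}{6} + \left(\left(-5 + C\right) + C\right) = - \frac{5}{6} + \left(-5 + 2 C\right) = - \frac{35}{6} + 2 C$)
$T{\left(t \right)} = -4 + \frac{49}{6 t}$ ($T{\left(t \right)} = -4 + \frac{- \frac{35}{6} + 2 \cdot 7}{t} = -4 + \frac{- \frac{35}{6} + 14}{t} = -4 + \frac{49}{6 t}$)
$Q{\left(E \right)} = 0$ ($Q{\left(E \right)} = \left(\left(0 - E\right) + E\right) E = \left(- E + E\right) E = 0 E = 0$)
$T{\left(-3 \right)} Q{\left(-12 \right)} = \left(-4 + \frac{49}{6 \left(-3\right)}\right) 0 = \left(-4 + \frac{49}{6} \left(- \frac{1}{3}\right)\right) 0 = \left(-4 - \frac{49}{18}\right) 0 = \left(- \frac{121}{18}\right) 0 = 0$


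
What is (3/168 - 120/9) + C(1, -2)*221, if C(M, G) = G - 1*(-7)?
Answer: 183403/168 ≈ 1091.7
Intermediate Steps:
C(M, G) = 7 + G (C(M, G) = G + 7 = 7 + G)
(3/168 - 120/9) + C(1, -2)*221 = (3/168 - 120/9) + (7 - 2)*221 = (3*(1/168) - 120*1/9) + 5*221 = (1/56 - 40/3) + 1105 = -2237/168 + 1105 = 183403/168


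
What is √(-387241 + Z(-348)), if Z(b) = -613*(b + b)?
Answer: √39407 ≈ 198.51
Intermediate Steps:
Z(b) = -1226*b
√(-387241 + Z(-348)) = √(-387241 - 1226*(-348)) = √(-387241 + 426648) = √39407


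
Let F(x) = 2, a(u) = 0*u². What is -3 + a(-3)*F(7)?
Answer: -3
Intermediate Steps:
a(u) = 0
-3 + a(-3)*F(7) = -3 + 0*2 = -3 + 0 = -3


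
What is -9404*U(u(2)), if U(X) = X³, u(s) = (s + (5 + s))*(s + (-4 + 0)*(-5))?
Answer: -72997534368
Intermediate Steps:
u(s) = (5 + 2*s)*(20 + s) (u(s) = (5 + 2*s)*(s - 4*(-5)) = (5 + 2*s)*(s + 20) = (5 + 2*s)*(20 + s))
-9404*U(u(2)) = -9404*(100 + 2*2² + 45*2)³ = -9404*(100 + 2*4 + 90)³ = -9404*(100 + 8 + 90)³ = -9404*198³ = -9404*7762392 = -72997534368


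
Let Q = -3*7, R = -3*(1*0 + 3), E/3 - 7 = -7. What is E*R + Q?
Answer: -21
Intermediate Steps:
E = 0 (E = 21 + 3*(-7) = 21 - 21 = 0)
R = -9 (R = -3*(0 + 3) = -3*3 = -9)
Q = -21
E*R + Q = 0*(-9) - 21 = 0 - 21 = -21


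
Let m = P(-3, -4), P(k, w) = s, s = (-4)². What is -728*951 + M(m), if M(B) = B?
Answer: -692312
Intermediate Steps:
s = 16
P(k, w) = 16
m = 16
-728*951 + M(m) = -728*951 + 16 = -692328 + 16 = -692312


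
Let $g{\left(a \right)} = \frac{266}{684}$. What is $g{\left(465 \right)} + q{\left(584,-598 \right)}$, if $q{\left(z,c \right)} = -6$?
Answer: $- \frac{101}{18} \approx -5.6111$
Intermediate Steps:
$g{\left(a \right)} = \frac{7}{18}$ ($g{\left(a \right)} = 266 \cdot \frac{1}{684} = \frac{7}{18}$)
$g{\left(465 \right)} + q{\left(584,-598 \right)} = \frac{7}{18} - 6 = - \frac{101}{18}$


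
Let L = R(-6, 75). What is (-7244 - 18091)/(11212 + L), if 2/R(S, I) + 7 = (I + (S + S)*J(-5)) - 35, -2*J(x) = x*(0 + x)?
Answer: -4636305/2051798 ≈ -2.2596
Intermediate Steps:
J(x) = -x²/2 (J(x) = -x*(0 + x)/2 = -x*x/2 = -x²/2)
R(S, I) = 2/(-42 + I - 25*S) (R(S, I) = 2/(-7 + ((I + (S + S)*(-½*(-5)²)) - 35)) = 2/(-7 + ((I + (2*S)*(-½*25)) - 35)) = 2/(-7 + ((I + (2*S)*(-25/2)) - 35)) = 2/(-7 + ((I - 25*S) - 35)) = 2/(-7 + (-35 + I - 25*S)) = 2/(-42 + I - 25*S))
L = 2/183 (L = 2/(-42 + 75 - 25*(-6)) = 2/(-42 + 75 + 150) = 2/183 ≈ 0.010929)
(-7244 - 18091)/(11212 + L) = (-7244 - 18091)/(11212 + 2/183) = -25335/2051798/183 = -25335*183/2051798 = -4636305/2051798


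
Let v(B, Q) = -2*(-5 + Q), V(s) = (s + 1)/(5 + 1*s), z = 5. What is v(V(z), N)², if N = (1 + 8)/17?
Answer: 23104/289 ≈ 79.945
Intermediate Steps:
V(s) = (1 + s)/(5 + s)
N = 9/17 (N = 9*(1/17) = 9/17 ≈ 0.52941)
v(B, Q) = 10 - 2*Q
v(V(z), N)² = (10 - 2*9/17)² = (10 - 18/17)² = (152/17)² = 23104/289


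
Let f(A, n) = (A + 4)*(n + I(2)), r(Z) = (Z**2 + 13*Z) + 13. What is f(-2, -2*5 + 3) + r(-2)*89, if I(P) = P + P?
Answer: -807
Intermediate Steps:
I(P) = 2*P
r(Z) = 13 + Z**2 + 13*Z
f(A, n) = (4 + A)*(4 + n) (f(A, n) = (A + 4)*(n + 2*2) = (4 + A)*(n + 4) = (4 + A)*(4 + n))
f(-2, -2*5 + 3) + r(-2)*89 = (16 + 4*(-2) + 4*(-2*5 + 3) - 2*(-2*5 + 3)) + (13 + (-2)**2 + 13*(-2))*89 = (16 - 8 + 4*(-10 + 3) - 2*(-10 + 3)) + (13 + 4 - 26)*89 = (16 - 8 + 4*(-7) - 2*(-7)) - 9*89 = (16 - 8 - 28 + 14) - 801 = -6 - 801 = -807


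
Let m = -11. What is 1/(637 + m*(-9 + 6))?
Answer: 1/670 ≈ 0.0014925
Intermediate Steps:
1/(637 + m*(-9 + 6)) = 1/(637 - 11*(-9 + 6)) = 1/(637 - 11*(-3)) = 1/(637 + 33) = 1/670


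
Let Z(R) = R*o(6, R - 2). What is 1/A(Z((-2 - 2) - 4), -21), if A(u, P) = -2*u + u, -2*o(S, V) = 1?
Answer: -¼ ≈ -0.25000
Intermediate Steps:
o(S, V) = -½ (o(S, V) = -½*1 = -½)
Z(R) = -R/2 (Z(R) = R*(-½) = -R/2)
A(u, P) = -u
1/A(Z((-2 - 2) - 4), -21) = 1/(-(-1)*((-2 - 2) - 4)/2) = 1/(-(-1)*(-4 - 4)/2) = 1/(-(-1)*(-8)/2) = 1/(-1*4) = 1/(-4) = -¼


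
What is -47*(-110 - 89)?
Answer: 9353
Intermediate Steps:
-47*(-110 - 89) = -47*(-199) = 9353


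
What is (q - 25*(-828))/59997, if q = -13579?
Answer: 7121/59997 ≈ 0.11869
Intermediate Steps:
(q - 25*(-828))/59997 = (-13579 - 25*(-828))/59997 = (-13579 - 1*(-20700))*(1/59997) = (-13579 + 20700)*(1/59997) = 7121*(1/59997) = 7121/59997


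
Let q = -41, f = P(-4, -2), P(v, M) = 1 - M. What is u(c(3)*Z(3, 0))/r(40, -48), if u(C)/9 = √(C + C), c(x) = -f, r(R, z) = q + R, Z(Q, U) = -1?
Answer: -9*√6 ≈ -22.045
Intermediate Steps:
f = 3 (f = 1 - 1*(-2) = 1 + 2 = 3)
r(R, z) = -41 + R
c(x) = -3 (c(x) = -1*3 = -3)
u(C) = 9*√2*√C (u(C) = 9*√(C + C) = 9*√(2*C) = 9*(√2*√C) = 9*√2*√C)
u(c(3)*Z(3, 0))/r(40, -48) = (9*√2*√(-3*(-1)))/(-41 + 40) = (9*√2*√3)/(-1) = (9*√6)*(-1) = -9*√6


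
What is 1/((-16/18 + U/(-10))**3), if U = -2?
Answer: -91125/29791 ≈ -3.0588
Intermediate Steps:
1/((-16/18 + U/(-10))**3) = 1/((-16/18 - 2/(-10))**3) = 1/((-16*1/18 - 2*(-1/10))**3) = 1/((-8/9 + 1/5)**3) = 1/((-31/45)**3) = 1/(-29791/91125) = -91125/29791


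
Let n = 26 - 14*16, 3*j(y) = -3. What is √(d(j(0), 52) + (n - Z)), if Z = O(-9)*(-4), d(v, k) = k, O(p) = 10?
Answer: I*√106 ≈ 10.296*I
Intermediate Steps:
j(y) = -1 (j(y) = (⅓)*(-3) = -1)
n = -198 (n = 26 - 224 = -198)
Z = -40 (Z = 10*(-4) = -40)
√(d(j(0), 52) + (n - Z)) = √(52 + (-198 - 1*(-40))) = √(52 + (-198 + 40)) = √(52 - 158) = √(-106) = I*√106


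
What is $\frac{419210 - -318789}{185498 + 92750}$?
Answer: $\frac{737999}{278248} \approx 2.6523$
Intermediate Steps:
$\frac{419210 - -318789}{185498 + 92750} = \frac{419210 + 318789}{278248} = 737999 \cdot \frac{1}{278248} = \frac{737999}{278248}$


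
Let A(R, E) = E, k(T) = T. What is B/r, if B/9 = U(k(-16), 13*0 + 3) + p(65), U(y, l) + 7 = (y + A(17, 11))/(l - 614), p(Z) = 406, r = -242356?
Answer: -1097073/74039758 ≈ -0.014817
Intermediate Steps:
U(y, l) = -7 + (11 + y)/(-614 + l) (U(y, l) = -7 + (y + 11)/(l - 614) = -7 + (11 + y)/(-614 + l))
B = 2194146/611 (B = 9*((4309 - 16 - 7*(13*0 + 3))/(-614 + (13*0 + 3)) + 406) = 9*((4309 - 16 - 7*(0 + 3))/(-614 + (0 + 3)) + 406) = 9*((4309 - 16 - 7*3)/(-614 + 3) + 406) = 9*((4309 - 16 - 21)/(-611) + 406) = 9*(-1/611*4272 + 406) = 9*(-4272/611 + 406) = 9*(243794/611) = 2194146/611 ≈ 3591.1)
B/r = (2194146/611)/(-242356) = (2194146/611)*(-1/242356) = -1097073/74039758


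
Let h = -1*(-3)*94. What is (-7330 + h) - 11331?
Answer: -18379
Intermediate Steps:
h = 282 (h = 3*94 = 282)
(-7330 + h) - 11331 = (-7330 + 282) - 11331 = -7048 - 11331 = -18379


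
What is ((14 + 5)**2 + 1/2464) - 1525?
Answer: -2868095/2464 ≈ -1164.0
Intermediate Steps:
((14 + 5)**2 + 1/2464) - 1525 = (19**2 + 1/2464) - 1525 = (361 + 1/2464) - 1525 = 889505/2464 - 1525 = -2868095/2464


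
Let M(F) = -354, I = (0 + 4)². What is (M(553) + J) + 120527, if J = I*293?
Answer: 124861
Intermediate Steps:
I = 16 (I = 4² = 16)
J = 4688 (J = 16*293 = 4688)
(M(553) + J) + 120527 = (-354 + 4688) + 120527 = 4334 + 120527 = 124861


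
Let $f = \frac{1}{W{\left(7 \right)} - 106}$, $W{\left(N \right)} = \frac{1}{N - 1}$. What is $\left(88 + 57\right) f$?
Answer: $- \frac{174}{127} \approx -1.3701$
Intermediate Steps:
$W{\left(N \right)} = \frac{1}{-1 + N}$
$f = - \frac{6}{635}$ ($f = \frac{1}{\frac{1}{-1 + 7} - 106} = \frac{1}{\frac{1}{6} - 106} = \frac{1}{- \frac{635}{6}} = - \frac{6}{635} \approx -0.0094488$)
$\left(88 + 57\right) f = \left(88 + 57\right) \left(- \frac{6}{635}\right) = 145 \left(- \frac{6}{635}\right) = - \frac{174}{127}$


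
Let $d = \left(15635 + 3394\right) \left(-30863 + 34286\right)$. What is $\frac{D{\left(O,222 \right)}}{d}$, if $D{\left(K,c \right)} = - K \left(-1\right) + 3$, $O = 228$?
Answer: $\frac{11}{3101727} \approx 3.5464 \cdot 10^{-6}$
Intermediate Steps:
$d = 65136267$ ($d = 19029 \cdot 3423 = 65136267$)
$D{\left(K,c \right)} = 3 + K$ ($D{\left(K,c \right)} = - \left(-1\right) K + 3 = K + 3 = 3 + K$)
$\frac{D{\left(O,222 \right)}}{d} = \frac{3 + 228}{65136267} = 231 \cdot \frac{1}{65136267} = \frac{11}{3101727}$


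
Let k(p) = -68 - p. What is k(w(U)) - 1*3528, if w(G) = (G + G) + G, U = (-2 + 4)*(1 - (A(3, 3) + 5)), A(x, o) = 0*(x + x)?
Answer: -3572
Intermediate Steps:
A(x, o) = 0 (A(x, o) = 0*(2*x) = 0)
U = -8 (U = (-2 + 4)*(1 - (0 + 5)) = 2*(1 - 1*5) = 2*(1 - 5) = 2*(-4) = -8)
w(G) = 3*G (w(G) = 2*G + G = 3*G)
k(w(U)) - 1*3528 = (-68 - 3*(-8)) - 1*3528 = (-68 - 1*(-24)) - 3528 = (-68 + 24) - 3528 = -44 - 3528 = -3572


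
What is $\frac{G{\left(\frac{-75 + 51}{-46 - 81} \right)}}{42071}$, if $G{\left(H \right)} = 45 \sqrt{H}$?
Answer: $\frac{90 \sqrt{762}}{5343017} \approx 0.00046498$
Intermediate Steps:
$\frac{G{\left(\frac{-75 + 51}{-46 - 81} \right)}}{42071} = \frac{45 \sqrt{\frac{-75 + 51}{-46 - 81}}}{42071} = 45 \sqrt{- \frac{24}{-127}} \cdot \frac{1}{42071} = 45 \sqrt{\left(-24\right) \left(- \frac{1}{127}\right)} \frac{1}{42071} = 45 \sqrt{\frac{24}{127}} \cdot \frac{1}{42071} = 45 \frac{2 \sqrt{762}}{127} \cdot \frac{1}{42071} = \frac{90 \sqrt{762}}{127} \cdot \frac{1}{42071} = \frac{90 \sqrt{762}}{5343017}$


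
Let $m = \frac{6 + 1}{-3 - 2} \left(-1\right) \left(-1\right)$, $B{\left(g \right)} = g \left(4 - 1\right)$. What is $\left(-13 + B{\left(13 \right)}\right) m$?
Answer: $- \frac{182}{5} \approx -36.4$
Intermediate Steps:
$B{\left(g \right)} = 3 g$ ($B{\left(g \right)} = g 3 = 3 g$)
$m = - \frac{7}{5}$ ($m = \frac{7}{-5} \left(-1\right) \left(-1\right) = 7 \left(- \frac{1}{5}\right) \left(-1\right) \left(-1\right) = \left(- \frac{7}{5}\right) \left(-1\right) \left(-1\right) = \frac{7}{5} \left(-1\right) = - \frac{7}{5} \approx -1.4$)
$\left(-13 + B{\left(13 \right)}\right) m = \left(-13 + 3 \cdot 13\right) \left(- \frac{7}{5}\right) = \left(-13 + 39\right) \left(- \frac{7}{5}\right) = 26 \left(- \frac{7}{5}\right) = - \frac{182}{5}$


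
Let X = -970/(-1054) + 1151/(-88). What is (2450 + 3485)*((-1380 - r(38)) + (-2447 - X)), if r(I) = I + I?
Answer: -1070921079985/46376 ≈ -2.3092e+7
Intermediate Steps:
X = -563897/46376 (X = -970*(-1/1054) + 1151*(-1/88) = 485/527 - 1151/88 = -563897/46376 ≈ -12.159)
r(I) = 2*I
(2450 + 3485)*((-1380 - r(38)) + (-2447 - X)) = (2450 + 3485)*((-1380 - 2*38) + (-2447 - 1*(-563897/46376))) = 5935*((-1380 - 1*76) + (-2447 + 563897/46376)) = 5935*((-1380 - 76) - 112918175/46376) = 5935*(-1456 - 112918175/46376) = 5935*(-180441631/46376) = -1070921079985/46376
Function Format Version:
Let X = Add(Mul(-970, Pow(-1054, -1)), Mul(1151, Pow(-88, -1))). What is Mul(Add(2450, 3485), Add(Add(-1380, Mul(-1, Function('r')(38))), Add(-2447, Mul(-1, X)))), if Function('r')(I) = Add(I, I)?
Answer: Rational(-1070921079985, 46376) ≈ -2.3092e+7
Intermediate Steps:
X = Rational(-563897, 46376) (X = Add(Mul(-970, Rational(-1, 1054)), Mul(1151, Rational(-1, 88))) = Add(Rational(485, 527), Rational(-1151, 88)) = Rational(-563897, 46376) ≈ -12.159)
Function('r')(I) = Mul(2, I)
Mul(Add(2450, 3485), Add(Add(-1380, Mul(-1, Function('r')(38))), Add(-2447, Mul(-1, X)))) = Mul(Add(2450, 3485), Add(Add(-1380, Mul(-1, Mul(2, 38))), Add(-2447, Mul(-1, Rational(-563897, 46376))))) = Mul(5935, Add(Add(-1380, Mul(-1, 76)), Add(-2447, Rational(563897, 46376)))) = Mul(5935, Add(Add(-1380, -76), Rational(-112918175, 46376))) = Mul(5935, Add(-1456, Rational(-112918175, 46376))) = Mul(5935, Rational(-180441631, 46376)) = Rational(-1070921079985, 46376)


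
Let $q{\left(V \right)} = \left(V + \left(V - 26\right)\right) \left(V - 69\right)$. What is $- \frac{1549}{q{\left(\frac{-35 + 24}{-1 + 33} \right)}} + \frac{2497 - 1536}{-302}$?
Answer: $- \frac{1150072569}{286148926} \approx -4.0191$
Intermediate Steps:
$q{\left(V \right)} = \left(-69 + V\right) \left(-26 + 2 V\right)$ ($q{\left(V \right)} = \left(V + \left(-26 + V\right)\right) \left(-69 + V\right) = \left(-26 + 2 V\right) \left(-69 + V\right) = \left(-69 + V\right) \left(-26 + 2 V\right)$)
$- \frac{1549}{q{\left(\frac{-35 + 24}{-1 + 33} \right)}} + \frac{2497 - 1536}{-302} = - \frac{1549}{1794 - 164 \frac{-35 + 24}{-1 + 33} + 2 \left(\frac{-35 + 24}{-1 + 33}\right)^{2}} + \frac{2497 - 1536}{-302} = - \frac{1549}{1794 - 164 \left(- \frac{11}{32}\right) + 2 \left(- \frac{11}{32}\right)^{2}} + \left(2497 - 1536\right) \left(- \frac{1}{302}\right) = - \frac{1549}{1794 - 164 \left(\left(-11\right) \frac{1}{32}\right) + 2 \left(\left(-11\right) \frac{1}{32}\right)^{2}} + 961 \left(- \frac{1}{302}\right) = - \frac{1549}{1794 - - \frac{451}{8} + 2 \left(- \frac{11}{32}\right)^{2}} - \frac{961}{302} = - \frac{1549}{1794 + \frac{451}{8} + 2 \cdot \frac{121}{1024}} - \frac{961}{302} = - \frac{1549}{1794 + \frac{451}{8} + \frac{121}{512}} - \frac{961}{302} = - \frac{1549}{\frac{947513}{512}} - \frac{961}{302} = \left(-1549\right) \frac{512}{947513} - \frac{961}{302} = - \frac{793088}{947513} - \frac{961}{302} = - \frac{1150072569}{286148926}$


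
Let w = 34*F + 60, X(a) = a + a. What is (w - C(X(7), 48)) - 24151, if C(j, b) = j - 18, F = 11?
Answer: -23713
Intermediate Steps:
X(a) = 2*a
C(j, b) = -18 + j
w = 434 (w = 34*11 + 60 = 374 + 60 = 434)
(w - C(X(7), 48)) - 24151 = (434 - (-18 + 2*7)) - 24151 = (434 - (-18 + 14)) - 24151 = (434 - 1*(-4)) - 24151 = (434 + 4) - 24151 = 438 - 24151 = -23713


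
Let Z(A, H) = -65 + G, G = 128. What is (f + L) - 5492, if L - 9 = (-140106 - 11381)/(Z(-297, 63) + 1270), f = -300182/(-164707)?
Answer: -1228367771876/219554431 ≈ -5594.8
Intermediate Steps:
Z(A, H) = 63 (Z(A, H) = -65 + 128 = 63)
f = 300182/164707 (f = -300182*(-1/164707) = 300182/164707 ≈ 1.8225)
L = -139490/1333 (L = 9 + (-140106 - 11381)/(63 + 1270) = 9 - 151487/1333 = -139490/1333 ≈ -104.64)
(f + L) - 5492 = (300182/164707 - 139490/1333) - 5492 = -22574836824/219554431 - 5492 = -1228367771876/219554431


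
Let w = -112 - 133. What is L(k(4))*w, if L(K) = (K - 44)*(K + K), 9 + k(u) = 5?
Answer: -94080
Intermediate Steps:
k(u) = -4 (k(u) = -9 + 5 = -4)
L(K) = 2*K*(-44 + K) (L(K) = (-44 + K)*(2*K) = 2*K*(-44 + K))
w = -245
L(k(4))*w = (2*(-4)*(-44 - 4))*(-245) = (2*(-4)*(-48))*(-245) = 384*(-245) = -94080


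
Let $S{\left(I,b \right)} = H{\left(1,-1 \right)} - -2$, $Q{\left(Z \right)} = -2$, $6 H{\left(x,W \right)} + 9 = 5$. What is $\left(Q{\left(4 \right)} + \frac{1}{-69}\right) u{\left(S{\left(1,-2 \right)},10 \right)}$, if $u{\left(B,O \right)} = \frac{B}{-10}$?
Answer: $\frac{278}{1035} \approx 0.2686$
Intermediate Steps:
$H{\left(x,W \right)} = - \frac{2}{3}$ ($H{\left(x,W \right)} = - \frac{3}{2} + \frac{1}{6} \cdot 5 = - \frac{3}{2} + \frac{5}{6} = - \frac{2}{3}$)
$S{\left(I,b \right)} = \frac{4}{3}$ ($S{\left(I,b \right)} = - \frac{2}{3} - -2 = - \frac{2}{3} + 2 = \frac{4}{3}$)
$u{\left(B,O \right)} = - \frac{B}{10}$ ($u{\left(B,O \right)} = B \left(- \frac{1}{10}\right) = - \frac{B}{10}$)
$\left(Q{\left(4 \right)} + \frac{1}{-69}\right) u{\left(S{\left(1,-2 \right)},10 \right)} = \left(-2 + \frac{1}{-69}\right) \left(\left(- \frac{1}{10}\right) \frac{4}{3}\right) = \left(-2 - \frac{1}{69}\right) \left(- \frac{2}{15}\right) = \left(- \frac{139}{69}\right) \left(- \frac{2}{15}\right) = \frac{278}{1035}$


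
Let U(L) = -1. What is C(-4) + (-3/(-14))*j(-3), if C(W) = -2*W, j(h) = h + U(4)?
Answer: 50/7 ≈ 7.1429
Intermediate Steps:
j(h) = -1 + h (j(h) = h - 1 = -1 + h)
C(-4) + (-3/(-14))*j(-3) = -2*(-4) + (-3/(-14))*(-1 - 3) = 8 - 3*(-1/14)*(-4) = 8 + (3/14)*(-4) = 8 - 6/7 = 50/7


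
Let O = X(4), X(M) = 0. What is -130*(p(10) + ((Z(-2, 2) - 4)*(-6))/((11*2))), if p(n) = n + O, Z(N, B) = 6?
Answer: -13520/11 ≈ -1229.1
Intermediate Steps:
O = 0
p(n) = n (p(n) = n + 0 = n)
-130*(p(10) + ((Z(-2, 2) - 4)*(-6))/((11*2))) = -130*(10 + ((6 - 4)*(-6))/((11*2))) = -130*(10 + (2*(-6))/22) = -130*(10 - 12*1/22) = -130*(10 - 6/11) = -130*104/11 = -13520/11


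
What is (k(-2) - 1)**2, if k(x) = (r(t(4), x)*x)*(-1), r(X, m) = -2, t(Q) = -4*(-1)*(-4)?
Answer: 25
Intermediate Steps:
t(Q) = -16 (t(Q) = 4*(-4) = -16)
k(x) = 2*x (k(x) = -2*x*(-1) = 2*x)
(k(-2) - 1)**2 = (2*(-2) - 1)**2 = (-4 - 1)**2 = (-5)**2 = 25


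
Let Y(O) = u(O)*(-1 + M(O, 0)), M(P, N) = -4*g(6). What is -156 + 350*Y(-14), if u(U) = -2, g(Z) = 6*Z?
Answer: 101344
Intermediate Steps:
M(P, N) = -144 (M(P, N) = -24*6 = -4*36 = -144)
Y(O) = 290 (Y(O) = -2*(-1 - 144) = -2*(-145) = 290)
-156 + 350*Y(-14) = -156 + 350*290 = -156 + 101500 = 101344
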